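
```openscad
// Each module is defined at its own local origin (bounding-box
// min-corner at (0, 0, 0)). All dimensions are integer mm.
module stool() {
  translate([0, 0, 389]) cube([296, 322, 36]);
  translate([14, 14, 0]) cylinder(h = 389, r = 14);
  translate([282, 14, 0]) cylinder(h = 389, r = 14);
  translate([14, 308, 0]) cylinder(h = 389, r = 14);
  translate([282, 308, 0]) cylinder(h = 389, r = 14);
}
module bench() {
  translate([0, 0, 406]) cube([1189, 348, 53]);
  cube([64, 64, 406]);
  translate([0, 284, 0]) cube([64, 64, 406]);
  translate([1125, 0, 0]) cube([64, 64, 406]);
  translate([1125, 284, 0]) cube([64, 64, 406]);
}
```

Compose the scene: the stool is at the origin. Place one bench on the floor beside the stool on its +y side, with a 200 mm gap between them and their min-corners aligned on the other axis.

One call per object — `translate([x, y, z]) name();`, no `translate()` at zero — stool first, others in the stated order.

stool();
translate([0, 522, 0]) bench();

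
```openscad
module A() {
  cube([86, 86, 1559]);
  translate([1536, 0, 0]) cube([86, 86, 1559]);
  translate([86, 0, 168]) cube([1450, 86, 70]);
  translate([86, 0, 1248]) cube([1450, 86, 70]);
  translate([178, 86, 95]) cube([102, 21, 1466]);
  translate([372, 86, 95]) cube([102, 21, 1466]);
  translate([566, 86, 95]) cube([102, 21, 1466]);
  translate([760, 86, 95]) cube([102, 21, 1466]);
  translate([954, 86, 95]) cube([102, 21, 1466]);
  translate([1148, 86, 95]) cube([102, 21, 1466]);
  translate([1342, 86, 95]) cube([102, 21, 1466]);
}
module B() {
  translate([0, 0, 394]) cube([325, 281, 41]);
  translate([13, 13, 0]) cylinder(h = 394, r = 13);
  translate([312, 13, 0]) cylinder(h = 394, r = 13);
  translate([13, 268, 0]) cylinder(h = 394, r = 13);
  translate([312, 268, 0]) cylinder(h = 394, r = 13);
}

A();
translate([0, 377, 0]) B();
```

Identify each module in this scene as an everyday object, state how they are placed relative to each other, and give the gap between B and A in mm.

The stool's nearest face is 270 mm from the fence section's +y face.

A is a fence section. B is a stool. The stool is on the floor beside the fence section on its +y side. The gap between the stool and the fence section is 270 mm.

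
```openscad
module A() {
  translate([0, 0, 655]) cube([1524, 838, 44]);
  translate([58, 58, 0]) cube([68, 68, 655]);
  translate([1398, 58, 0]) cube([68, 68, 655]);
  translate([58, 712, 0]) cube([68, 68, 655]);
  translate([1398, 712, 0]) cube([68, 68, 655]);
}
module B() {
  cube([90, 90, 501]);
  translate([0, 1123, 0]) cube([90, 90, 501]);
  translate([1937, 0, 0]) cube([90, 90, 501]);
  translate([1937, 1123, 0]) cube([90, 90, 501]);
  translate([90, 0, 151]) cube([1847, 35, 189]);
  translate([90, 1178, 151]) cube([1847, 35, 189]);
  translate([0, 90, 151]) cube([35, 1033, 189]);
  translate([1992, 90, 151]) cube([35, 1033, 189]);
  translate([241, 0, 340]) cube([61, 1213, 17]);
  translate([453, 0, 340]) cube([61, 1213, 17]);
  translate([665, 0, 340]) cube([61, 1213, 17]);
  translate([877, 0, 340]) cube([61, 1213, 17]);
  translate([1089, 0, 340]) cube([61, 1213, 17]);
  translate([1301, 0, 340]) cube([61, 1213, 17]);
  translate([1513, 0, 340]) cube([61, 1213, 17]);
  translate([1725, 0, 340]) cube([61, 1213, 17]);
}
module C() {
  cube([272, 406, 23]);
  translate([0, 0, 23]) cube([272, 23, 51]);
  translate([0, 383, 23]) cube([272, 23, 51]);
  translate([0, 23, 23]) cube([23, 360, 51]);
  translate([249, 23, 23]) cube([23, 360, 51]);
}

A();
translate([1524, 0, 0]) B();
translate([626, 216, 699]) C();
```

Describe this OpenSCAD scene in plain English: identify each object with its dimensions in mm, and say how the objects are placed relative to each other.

A is a rectangular dining table. The top is 1524×838×44 mm with its upper surface at z = 699 mm. It stands on four 68×68 mm square legs, each inset 58 mm from the nearest pair of top edges, running from the floor to the underside of the top.

B is a bed frame 2027 mm long (x) by 1213 mm wide (y). Four 90×90 mm corner posts, 501 mm tall, at the corners of the footprint. Four rails of 35 mm thickness and 189 mm height run between adjacent posts with their undersides at z = 151 mm, their outer faces flush with the outside of the frame (the two x-running rails run between the posts' inner faces; the two y-running rails run between the posts' inner faces). 8 slats, each 61 mm wide (x) and 17 mm thick, lie across the top of the two x-running rails, running the full 1213 mm width of the frame in y; the slats are evenly spaced along x between the inner faces of the end posts with equal gaps (rounded down to the nearest mm) at the −x end and between each pair — any rounding remainder accumulates at the +x end.

C is an open storage box with external size 272×406×74 mm and wall thickness 23 mm (the base is also 23 mm thick). The base covers the whole footprint; the four walls stand on the base, with the y-facing walls full-width and the x-facing walls fitting between their inner faces.

The bed frame is against the table's +x side, with their −y faces flush. The open box is on top of the table, centred.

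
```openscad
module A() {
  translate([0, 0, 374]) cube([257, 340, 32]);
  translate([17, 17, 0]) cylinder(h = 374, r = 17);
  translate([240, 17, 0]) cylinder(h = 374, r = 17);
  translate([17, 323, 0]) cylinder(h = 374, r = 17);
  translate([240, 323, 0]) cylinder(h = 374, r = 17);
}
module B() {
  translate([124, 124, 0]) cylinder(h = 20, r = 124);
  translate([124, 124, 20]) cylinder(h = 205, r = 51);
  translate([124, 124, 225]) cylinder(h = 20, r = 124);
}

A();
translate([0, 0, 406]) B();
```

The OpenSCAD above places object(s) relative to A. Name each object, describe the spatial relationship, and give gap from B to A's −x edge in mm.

A is a stool. B is a spool. The spool is on top of the stool. The gap from the spool to the stool's −x edge is 0 mm.

The spool's min-x is at 0; the stool's min-x is 0; gap = 0 mm.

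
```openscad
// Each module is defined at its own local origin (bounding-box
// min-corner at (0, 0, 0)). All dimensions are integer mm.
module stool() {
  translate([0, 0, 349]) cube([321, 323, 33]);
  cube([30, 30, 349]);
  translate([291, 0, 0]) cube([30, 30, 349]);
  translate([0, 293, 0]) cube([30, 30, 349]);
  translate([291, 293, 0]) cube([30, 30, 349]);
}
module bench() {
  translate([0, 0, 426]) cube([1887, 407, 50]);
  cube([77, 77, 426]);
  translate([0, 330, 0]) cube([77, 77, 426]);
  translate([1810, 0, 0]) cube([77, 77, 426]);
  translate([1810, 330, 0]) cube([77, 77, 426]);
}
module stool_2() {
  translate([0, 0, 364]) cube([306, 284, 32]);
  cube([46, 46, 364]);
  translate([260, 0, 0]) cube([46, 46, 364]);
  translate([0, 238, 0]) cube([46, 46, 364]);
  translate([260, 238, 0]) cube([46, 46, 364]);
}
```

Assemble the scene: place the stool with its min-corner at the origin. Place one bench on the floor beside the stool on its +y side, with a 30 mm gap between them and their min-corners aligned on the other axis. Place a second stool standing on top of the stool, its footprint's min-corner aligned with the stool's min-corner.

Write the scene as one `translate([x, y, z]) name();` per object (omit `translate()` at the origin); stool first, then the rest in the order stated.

stool();
translate([0, 353, 0]) bench();
translate([0, 0, 382]) stool_2();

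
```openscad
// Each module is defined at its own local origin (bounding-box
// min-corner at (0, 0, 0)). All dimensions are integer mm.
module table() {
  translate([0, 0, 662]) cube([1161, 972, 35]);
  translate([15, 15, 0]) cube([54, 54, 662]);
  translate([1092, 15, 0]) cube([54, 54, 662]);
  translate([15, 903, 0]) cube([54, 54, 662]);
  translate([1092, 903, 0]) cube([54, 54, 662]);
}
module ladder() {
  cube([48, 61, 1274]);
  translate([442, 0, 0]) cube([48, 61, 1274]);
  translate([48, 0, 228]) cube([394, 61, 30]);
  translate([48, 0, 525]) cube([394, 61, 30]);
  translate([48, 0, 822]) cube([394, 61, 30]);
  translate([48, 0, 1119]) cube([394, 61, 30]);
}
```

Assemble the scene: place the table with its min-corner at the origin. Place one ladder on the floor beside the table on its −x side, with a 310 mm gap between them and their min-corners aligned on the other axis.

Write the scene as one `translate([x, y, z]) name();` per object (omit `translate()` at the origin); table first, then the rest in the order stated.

table();
translate([-800, 0, 0]) ladder();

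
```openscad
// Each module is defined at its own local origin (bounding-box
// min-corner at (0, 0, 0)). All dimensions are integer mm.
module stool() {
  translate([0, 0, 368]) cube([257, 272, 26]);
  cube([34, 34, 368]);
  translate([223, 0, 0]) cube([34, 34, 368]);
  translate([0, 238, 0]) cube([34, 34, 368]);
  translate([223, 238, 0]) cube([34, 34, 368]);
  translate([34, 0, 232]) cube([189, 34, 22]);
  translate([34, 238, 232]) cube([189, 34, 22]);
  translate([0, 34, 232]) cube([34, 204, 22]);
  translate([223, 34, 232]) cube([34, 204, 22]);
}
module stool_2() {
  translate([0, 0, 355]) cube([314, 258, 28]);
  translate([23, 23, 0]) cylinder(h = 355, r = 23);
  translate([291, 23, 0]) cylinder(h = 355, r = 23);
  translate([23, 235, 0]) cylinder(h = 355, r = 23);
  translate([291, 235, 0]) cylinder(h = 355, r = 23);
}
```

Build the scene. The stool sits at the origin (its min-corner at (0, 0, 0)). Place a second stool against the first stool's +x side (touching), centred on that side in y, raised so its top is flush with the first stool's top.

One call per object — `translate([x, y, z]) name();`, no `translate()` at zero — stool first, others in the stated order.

stool();
translate([257, 7, 11]) stool_2();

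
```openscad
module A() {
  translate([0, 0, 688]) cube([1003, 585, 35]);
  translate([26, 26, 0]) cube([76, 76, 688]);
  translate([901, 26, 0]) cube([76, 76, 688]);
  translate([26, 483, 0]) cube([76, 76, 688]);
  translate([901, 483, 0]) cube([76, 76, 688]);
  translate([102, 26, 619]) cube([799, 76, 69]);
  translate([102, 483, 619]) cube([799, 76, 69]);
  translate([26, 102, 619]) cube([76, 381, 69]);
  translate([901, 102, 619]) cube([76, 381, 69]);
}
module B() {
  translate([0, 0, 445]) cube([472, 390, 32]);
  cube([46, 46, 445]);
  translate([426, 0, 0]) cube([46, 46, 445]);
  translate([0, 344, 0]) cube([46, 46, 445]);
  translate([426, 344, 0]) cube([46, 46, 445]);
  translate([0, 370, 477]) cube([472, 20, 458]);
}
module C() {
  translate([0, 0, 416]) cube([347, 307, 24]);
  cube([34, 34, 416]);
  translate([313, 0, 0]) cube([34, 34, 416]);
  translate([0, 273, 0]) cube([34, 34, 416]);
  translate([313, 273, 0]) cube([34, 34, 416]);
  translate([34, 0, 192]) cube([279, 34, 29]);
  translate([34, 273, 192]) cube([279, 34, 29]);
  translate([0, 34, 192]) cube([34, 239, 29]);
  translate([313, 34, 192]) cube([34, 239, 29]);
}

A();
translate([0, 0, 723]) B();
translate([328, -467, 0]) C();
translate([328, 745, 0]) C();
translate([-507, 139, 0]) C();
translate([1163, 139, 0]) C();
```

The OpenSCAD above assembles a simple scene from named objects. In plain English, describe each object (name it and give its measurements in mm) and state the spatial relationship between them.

A is a table with a 1003×585 mm rectangular top, 35 mm thick, top surface at z = 723 mm, supported by four 76×76 mm square legs, each inset 26 mm from the nearest pair of top edges, running from the floor. Four apron rails, 76 mm thick and 69 mm tall, run between adjacent legs with their top edges flush with the underside of the top and their outer faces flush with the legs' outer faces.

B is a chair. The seat is a 472×390×32 mm slab with its top at z = 477 mm, on four 46×46 mm corner legs (flush with the seat edges, standing on z = 0). A flat backrest 20 mm thick, 458 mm tall, spans the full seat width and rises from the seat top along its +y edge, rear face flush with the rear of the seat.

C is a four-legged stool. The seat is a 347×307×24 mm slab whose top surface is at z = 440 mm; four square legs, each 34×34 mm in cross-section, run from the floor (z = 0) to the underside of the seat, each flush with a corner of the seat. Four stretchers, 34 mm wide and 29 mm tall, connect adjacent legs with their undersides at z = 192 mm, each running between the inner faces of the legs it joins and aligned with the legs' outer faces on the other axis.

The chair is on top of the table. Four stools sit around the table at the −y, +y, −x, +x sides.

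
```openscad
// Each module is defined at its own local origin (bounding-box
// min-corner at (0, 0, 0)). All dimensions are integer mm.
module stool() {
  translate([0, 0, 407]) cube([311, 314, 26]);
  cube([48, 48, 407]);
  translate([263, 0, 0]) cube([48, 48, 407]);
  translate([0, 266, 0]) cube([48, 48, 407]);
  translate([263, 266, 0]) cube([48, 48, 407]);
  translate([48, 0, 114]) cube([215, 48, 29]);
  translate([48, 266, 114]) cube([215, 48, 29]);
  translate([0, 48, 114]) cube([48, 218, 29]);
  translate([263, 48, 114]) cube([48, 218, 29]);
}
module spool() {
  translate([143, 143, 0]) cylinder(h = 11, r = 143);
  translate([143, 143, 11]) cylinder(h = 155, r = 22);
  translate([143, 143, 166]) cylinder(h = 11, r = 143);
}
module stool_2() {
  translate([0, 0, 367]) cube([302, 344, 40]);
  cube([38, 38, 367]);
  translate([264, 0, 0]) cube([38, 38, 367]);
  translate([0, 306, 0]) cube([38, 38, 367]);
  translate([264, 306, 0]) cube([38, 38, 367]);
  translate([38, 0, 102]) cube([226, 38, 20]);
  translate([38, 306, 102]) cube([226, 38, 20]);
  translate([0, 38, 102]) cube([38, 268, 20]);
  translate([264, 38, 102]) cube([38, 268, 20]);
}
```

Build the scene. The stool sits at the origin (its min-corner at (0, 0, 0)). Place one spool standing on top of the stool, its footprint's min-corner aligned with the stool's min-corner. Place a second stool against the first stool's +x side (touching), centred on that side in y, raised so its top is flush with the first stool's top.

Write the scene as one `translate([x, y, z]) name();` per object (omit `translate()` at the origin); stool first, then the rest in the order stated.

stool();
translate([0, 0, 433]) spool();
translate([311, -15, 26]) stool_2();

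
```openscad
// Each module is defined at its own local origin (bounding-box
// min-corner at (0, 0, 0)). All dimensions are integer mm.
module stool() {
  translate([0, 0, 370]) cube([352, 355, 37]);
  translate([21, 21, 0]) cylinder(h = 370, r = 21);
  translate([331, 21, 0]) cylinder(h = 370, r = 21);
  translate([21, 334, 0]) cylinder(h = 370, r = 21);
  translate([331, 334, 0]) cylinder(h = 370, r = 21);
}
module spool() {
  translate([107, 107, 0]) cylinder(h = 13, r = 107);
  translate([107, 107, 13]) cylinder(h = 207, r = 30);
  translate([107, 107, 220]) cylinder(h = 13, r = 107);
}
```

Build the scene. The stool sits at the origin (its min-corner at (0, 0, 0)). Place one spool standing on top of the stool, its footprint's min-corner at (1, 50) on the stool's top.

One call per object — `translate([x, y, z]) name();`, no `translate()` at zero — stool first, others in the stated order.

stool();
translate([1, 50, 407]) spool();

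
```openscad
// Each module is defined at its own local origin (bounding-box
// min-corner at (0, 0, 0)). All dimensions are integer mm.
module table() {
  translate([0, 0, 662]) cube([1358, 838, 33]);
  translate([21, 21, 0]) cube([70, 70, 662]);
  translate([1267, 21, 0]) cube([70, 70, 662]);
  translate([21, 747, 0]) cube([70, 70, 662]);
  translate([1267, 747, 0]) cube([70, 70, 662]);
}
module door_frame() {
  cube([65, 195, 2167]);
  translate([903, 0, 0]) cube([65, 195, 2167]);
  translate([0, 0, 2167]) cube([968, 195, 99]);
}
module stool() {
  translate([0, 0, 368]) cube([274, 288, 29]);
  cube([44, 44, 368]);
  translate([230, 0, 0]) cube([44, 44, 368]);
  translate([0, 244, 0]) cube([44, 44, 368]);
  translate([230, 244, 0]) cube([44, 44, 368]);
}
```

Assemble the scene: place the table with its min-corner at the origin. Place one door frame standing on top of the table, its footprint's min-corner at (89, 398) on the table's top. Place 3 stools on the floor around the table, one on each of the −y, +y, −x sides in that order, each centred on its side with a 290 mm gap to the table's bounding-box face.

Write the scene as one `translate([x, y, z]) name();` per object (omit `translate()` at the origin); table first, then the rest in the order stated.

table();
translate([89, 398, 695]) door_frame();
translate([542, -578, 0]) stool();
translate([542, 1128, 0]) stool();
translate([-564, 275, 0]) stool();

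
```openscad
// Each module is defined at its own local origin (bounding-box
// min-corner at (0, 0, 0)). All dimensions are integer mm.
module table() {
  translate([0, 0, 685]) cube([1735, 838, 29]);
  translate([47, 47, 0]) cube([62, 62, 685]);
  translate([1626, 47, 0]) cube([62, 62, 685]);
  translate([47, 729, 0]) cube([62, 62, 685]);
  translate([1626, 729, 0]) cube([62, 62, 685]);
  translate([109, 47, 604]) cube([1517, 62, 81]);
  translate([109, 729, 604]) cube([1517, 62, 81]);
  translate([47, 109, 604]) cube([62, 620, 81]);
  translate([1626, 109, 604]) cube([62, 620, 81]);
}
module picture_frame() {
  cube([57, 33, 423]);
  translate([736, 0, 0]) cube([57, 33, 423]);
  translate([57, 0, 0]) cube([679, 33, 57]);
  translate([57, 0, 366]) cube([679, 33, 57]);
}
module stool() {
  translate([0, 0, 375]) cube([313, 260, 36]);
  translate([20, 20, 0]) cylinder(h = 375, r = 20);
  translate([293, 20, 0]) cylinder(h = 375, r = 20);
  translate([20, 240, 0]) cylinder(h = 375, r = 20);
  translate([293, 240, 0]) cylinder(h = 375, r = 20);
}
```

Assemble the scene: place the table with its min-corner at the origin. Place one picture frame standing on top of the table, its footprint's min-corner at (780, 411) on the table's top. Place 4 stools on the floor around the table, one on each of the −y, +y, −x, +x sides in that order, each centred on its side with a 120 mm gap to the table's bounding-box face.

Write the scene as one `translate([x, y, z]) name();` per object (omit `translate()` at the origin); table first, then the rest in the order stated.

table();
translate([780, 411, 714]) picture_frame();
translate([711, -380, 0]) stool();
translate([711, 958, 0]) stool();
translate([-433, 289, 0]) stool();
translate([1855, 289, 0]) stool();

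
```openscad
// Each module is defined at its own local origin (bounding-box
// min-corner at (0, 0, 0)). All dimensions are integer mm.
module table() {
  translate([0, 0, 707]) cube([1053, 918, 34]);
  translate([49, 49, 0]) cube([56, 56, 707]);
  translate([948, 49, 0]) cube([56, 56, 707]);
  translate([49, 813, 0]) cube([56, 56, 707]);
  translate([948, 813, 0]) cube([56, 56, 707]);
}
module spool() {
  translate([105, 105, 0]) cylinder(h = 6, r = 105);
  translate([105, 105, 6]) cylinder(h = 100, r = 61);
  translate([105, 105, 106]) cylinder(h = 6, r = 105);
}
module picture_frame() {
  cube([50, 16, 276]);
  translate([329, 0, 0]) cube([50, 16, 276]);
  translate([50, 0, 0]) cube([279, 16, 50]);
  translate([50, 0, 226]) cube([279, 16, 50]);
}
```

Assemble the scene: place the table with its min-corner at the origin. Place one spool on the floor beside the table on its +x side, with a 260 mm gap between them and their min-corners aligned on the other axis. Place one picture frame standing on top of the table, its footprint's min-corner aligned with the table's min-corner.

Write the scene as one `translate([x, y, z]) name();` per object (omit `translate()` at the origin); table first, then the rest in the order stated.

table();
translate([1313, 0, 0]) spool();
translate([0, 0, 741]) picture_frame();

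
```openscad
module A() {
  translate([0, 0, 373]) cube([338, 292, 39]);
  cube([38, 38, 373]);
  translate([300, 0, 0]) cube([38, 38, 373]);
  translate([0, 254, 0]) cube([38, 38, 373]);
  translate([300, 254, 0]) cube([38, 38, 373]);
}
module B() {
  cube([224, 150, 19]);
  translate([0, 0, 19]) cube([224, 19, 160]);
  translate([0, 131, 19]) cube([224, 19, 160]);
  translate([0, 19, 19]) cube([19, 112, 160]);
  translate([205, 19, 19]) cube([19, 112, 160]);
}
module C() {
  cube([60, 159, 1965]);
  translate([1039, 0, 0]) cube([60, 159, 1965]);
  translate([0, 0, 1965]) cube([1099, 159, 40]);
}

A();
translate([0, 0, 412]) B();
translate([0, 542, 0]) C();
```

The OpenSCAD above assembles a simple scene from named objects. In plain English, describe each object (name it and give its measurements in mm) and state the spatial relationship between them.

A is a simple wooden stool: a rectangular seat 338 mm (x) by 292 mm (y), 39 mm thick, top face at z = 412 mm, on four square legs, each 38×38 mm in cross-section. The legs rest on z = 0, each flush with a corner of the seat.

B is an open-topped rectangular box: outside dimensions 224×150×179 mm, with a uniform wall and base thickness of 19 mm. The base is a full 224×150 slab on the floor; four walls sit on top of the base. The front and back walls (the −y and +y sides) span the full width; the two side walls fit between them.

C is a door frame. The clear opening is 979 mm wide and 1965 mm high. Two 60 mm wide jambs, 159 mm deep, stand either side of the opening from the floor to the top of the opening. A 40 mm thick head sits across the top of both jambs, spanning the full outside width of the frame.

The open box is on top of the stool. The door frame is on the floor beside the stool on its +y side.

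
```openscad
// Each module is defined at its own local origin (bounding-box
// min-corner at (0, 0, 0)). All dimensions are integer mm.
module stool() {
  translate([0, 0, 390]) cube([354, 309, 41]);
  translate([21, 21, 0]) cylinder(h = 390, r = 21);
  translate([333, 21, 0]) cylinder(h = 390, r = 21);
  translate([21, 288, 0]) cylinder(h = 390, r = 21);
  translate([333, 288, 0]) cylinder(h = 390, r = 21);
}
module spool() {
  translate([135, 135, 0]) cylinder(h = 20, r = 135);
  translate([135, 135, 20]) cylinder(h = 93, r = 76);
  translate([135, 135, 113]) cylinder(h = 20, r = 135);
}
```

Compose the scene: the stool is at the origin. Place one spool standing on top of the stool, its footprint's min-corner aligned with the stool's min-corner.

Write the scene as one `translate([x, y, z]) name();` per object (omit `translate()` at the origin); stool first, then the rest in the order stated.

stool();
translate([0, 0, 431]) spool();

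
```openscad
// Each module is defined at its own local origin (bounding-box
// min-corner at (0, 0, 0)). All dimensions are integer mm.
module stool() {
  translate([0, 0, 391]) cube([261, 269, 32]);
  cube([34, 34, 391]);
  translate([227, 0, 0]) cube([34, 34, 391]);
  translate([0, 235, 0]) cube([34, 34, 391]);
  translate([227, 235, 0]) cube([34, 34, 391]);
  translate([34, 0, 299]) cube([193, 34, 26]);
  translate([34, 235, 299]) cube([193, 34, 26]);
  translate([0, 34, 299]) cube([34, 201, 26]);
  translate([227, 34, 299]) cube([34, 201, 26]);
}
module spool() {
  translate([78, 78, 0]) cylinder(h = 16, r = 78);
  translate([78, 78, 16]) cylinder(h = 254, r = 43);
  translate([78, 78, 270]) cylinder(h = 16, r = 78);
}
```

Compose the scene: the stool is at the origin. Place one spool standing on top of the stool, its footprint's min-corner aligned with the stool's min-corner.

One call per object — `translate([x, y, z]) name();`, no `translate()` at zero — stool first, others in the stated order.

stool();
translate([0, 0, 423]) spool();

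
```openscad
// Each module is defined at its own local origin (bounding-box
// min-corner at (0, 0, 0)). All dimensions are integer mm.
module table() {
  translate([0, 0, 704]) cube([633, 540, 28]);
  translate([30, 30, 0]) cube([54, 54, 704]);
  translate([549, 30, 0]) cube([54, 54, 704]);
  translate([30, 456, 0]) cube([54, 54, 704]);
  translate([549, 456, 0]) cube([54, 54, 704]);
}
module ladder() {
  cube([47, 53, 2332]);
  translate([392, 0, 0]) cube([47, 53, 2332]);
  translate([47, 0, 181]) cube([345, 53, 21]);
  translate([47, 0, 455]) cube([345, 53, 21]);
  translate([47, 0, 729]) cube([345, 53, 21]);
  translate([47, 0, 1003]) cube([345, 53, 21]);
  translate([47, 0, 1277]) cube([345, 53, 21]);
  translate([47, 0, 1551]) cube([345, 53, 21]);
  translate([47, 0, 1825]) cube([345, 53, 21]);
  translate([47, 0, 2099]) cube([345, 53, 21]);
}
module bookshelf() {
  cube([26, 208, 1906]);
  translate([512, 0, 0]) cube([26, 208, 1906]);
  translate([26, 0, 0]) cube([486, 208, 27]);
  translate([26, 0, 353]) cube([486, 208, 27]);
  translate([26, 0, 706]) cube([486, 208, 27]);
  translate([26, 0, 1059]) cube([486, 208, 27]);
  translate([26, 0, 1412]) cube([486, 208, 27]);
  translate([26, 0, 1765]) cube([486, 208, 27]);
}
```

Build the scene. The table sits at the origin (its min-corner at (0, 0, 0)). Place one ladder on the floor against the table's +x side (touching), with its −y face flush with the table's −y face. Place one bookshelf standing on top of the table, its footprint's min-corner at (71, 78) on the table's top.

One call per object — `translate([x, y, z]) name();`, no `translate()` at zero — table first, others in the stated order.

table();
translate([633, 0, 0]) ladder();
translate([71, 78, 732]) bookshelf();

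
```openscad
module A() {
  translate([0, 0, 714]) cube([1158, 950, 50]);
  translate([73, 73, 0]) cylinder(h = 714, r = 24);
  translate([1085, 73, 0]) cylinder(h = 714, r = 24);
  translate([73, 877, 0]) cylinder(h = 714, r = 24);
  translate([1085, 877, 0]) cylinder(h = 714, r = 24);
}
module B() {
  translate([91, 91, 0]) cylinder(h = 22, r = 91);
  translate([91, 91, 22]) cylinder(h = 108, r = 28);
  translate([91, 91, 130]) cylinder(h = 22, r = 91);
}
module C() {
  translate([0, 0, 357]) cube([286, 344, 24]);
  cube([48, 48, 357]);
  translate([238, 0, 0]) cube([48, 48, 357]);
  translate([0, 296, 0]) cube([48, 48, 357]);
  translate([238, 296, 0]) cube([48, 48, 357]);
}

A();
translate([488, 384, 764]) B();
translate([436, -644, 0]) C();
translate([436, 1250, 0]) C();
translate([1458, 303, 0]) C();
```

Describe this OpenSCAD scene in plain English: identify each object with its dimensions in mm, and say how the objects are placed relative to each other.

A is a table with a 1158×950 mm rectangular top, 50 mm thick, top surface at z = 764 mm, supported by four round legs of 48 mm diameter, each leg's bounding box inset 49 mm from the nearest pair of top edges, running from the floor.

B is a spool: two coaxial disc flanges of radius 91 mm and thickness 22 mm, joined by a core cylinder of radius 28 mm and height 108 mm. The lower flange rests on z = 0 and the three cylinders share a vertical axis.

C is a four-legged stool. The seat is 286×344 mm, 24 mm thick, top at z = 381 mm. It stands on four square legs, each 48×48 mm in cross-section, from z = 0 to the seat underside, each flush with a corner of the seat.

The spool is on top of the table, centred. Three stools sit around the table at the −y, +y, +x sides.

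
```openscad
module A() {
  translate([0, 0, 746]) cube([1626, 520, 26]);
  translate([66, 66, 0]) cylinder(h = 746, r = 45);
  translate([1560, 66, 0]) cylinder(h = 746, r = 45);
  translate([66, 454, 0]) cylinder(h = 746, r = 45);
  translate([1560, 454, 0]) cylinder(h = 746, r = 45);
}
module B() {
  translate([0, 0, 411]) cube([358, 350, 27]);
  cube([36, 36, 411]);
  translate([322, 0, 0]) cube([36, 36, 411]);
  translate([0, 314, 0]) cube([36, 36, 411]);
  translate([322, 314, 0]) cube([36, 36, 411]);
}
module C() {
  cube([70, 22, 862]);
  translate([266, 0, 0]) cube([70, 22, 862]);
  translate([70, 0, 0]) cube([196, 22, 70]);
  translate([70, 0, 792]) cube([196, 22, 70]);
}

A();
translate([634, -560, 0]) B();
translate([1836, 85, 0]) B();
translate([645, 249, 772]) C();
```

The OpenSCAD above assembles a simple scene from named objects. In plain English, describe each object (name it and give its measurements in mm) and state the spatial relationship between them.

A is a table: top 1626 mm (x) × 520 mm (y), 26 mm thick, upper face at z = 772 mm, on four round legs of 90 mm diameter, each leg's bounding box inset 21 mm from the nearest pair of top edges, running from z = 0 to the bottom of the top.

B is a simple wooden stool: a rectangular seat 358 mm (x) by 350 mm (y), 27 mm thick, top face at z = 438 mm, on four square legs, each 36×36 mm in cross-section. The legs rest on z = 0, each flush with a corner of the seat.

C is a picture frame with a 196×722 mm rectangular opening (x by z) and a uniform 70 mm border on every side. Frame depth is 22 mm along y. It is built from two vertical stiles running the full outside height and two horizontal rails spanning the gap between the stiles.

Two stools sit around the table at the −y, +x sides. The picture frame is on top of the table, centred.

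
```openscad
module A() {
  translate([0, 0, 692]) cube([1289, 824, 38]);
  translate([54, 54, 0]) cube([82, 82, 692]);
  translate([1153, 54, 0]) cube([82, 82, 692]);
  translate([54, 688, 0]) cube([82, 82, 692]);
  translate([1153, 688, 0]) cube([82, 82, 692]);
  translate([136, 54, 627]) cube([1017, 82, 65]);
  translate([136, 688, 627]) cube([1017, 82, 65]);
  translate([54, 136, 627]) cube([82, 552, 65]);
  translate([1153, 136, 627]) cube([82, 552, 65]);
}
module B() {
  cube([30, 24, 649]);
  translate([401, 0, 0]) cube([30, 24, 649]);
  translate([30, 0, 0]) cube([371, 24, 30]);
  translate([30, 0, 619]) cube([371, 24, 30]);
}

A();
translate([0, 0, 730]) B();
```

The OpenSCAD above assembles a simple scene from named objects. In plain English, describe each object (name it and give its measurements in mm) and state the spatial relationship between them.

A is a table: top 1289 mm (x) × 824 mm (y), 38 mm thick, upper face at z = 730 mm, on four 82×82 mm square legs, each inset 54 mm from the nearest pair of top edges, running from z = 0 to the bottom of the top. Four apron rails, 82 mm thick and 65 mm tall, run between adjacent legs with their top edges flush with the underside of the top and their outer faces flush with the legs' outer faces.

B is a rectangular picture frame lying in the x–z plane (depth along y). The opening is 371 mm wide (x) by 589 mm tall (z), surrounded by a border 30 mm wide on all four sides. The frame is 24 mm deep and is made of two full-height vertical stiles with two horizontal rails fitted between them.

The picture frame is on top of the table.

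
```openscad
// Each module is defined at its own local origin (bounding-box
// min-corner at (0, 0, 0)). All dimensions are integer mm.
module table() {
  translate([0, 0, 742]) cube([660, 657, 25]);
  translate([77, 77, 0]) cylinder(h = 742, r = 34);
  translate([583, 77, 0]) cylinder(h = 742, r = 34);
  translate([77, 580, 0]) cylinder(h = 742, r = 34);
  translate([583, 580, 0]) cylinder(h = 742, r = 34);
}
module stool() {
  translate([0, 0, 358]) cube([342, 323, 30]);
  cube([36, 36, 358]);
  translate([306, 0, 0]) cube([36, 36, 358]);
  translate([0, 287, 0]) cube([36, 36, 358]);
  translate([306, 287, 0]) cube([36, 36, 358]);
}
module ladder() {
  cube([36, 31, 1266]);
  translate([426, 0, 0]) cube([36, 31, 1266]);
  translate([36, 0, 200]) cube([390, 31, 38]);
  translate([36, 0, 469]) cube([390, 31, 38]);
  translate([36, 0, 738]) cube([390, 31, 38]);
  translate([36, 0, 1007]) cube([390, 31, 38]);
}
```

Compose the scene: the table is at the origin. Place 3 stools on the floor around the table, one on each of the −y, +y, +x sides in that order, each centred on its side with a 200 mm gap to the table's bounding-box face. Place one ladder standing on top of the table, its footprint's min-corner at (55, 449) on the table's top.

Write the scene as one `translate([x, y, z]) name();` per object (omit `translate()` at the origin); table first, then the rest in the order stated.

table();
translate([159, -523, 0]) stool();
translate([159, 857, 0]) stool();
translate([860, 167, 0]) stool();
translate([55, 449, 767]) ladder();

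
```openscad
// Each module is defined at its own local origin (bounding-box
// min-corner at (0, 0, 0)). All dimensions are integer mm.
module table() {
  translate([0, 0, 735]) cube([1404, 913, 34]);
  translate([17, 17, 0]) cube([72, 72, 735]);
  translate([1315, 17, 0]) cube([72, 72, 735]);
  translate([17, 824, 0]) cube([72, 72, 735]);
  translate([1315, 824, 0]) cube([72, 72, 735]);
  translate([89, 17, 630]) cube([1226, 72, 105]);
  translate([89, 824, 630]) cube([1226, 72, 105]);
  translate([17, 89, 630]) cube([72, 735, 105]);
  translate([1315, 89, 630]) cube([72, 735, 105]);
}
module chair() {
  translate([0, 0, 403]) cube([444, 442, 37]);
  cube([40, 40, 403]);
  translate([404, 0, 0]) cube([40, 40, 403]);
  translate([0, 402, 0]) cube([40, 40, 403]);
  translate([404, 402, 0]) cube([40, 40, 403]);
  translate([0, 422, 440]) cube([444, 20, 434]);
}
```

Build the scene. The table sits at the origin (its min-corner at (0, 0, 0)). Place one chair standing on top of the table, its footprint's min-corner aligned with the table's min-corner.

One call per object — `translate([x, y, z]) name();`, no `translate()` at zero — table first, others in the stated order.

table();
translate([0, 0, 769]) chair();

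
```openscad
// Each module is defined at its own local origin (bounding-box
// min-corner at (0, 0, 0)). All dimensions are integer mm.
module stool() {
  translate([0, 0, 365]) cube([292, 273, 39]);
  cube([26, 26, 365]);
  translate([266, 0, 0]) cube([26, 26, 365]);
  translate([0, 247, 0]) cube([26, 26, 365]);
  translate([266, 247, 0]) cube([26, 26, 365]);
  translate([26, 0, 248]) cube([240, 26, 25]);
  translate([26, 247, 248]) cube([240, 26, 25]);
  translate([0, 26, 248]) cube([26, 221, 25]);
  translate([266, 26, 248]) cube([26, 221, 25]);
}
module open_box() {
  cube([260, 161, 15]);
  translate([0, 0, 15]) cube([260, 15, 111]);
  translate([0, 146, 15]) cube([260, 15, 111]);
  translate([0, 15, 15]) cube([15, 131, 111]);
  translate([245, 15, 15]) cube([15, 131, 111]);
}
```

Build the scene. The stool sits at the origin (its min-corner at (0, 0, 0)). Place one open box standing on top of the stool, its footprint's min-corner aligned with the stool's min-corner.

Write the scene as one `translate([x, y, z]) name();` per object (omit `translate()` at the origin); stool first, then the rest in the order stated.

stool();
translate([0, 0, 404]) open_box();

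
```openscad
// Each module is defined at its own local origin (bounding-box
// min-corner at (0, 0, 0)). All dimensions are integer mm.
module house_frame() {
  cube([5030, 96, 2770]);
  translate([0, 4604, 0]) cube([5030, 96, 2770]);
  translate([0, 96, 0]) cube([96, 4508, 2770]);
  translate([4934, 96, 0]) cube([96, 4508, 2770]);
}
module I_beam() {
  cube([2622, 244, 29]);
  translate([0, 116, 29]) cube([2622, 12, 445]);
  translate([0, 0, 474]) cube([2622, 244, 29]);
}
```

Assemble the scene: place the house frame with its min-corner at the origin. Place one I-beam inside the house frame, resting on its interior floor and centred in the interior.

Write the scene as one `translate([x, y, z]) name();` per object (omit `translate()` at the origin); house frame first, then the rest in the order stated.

house_frame();
translate([1204, 2228, 0]) I_beam();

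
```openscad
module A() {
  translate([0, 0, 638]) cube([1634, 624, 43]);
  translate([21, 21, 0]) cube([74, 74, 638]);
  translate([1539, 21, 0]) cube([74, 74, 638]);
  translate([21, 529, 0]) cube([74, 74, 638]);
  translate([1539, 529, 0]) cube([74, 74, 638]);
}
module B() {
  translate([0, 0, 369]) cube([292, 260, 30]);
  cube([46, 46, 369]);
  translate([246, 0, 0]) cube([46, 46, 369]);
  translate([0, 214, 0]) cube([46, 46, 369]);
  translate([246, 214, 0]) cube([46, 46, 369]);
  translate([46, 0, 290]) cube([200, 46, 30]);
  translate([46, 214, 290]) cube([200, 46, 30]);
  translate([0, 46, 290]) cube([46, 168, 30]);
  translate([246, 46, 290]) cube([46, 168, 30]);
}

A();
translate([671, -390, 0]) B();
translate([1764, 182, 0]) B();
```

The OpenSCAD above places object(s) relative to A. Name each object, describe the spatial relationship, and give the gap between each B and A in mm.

Each stool's nearest face is 130 mm from the table's bounding box.

A is a table. B is a stool. Two stools sit around the table at the −y, +x sides. The gap between each stool and the table is 130 mm.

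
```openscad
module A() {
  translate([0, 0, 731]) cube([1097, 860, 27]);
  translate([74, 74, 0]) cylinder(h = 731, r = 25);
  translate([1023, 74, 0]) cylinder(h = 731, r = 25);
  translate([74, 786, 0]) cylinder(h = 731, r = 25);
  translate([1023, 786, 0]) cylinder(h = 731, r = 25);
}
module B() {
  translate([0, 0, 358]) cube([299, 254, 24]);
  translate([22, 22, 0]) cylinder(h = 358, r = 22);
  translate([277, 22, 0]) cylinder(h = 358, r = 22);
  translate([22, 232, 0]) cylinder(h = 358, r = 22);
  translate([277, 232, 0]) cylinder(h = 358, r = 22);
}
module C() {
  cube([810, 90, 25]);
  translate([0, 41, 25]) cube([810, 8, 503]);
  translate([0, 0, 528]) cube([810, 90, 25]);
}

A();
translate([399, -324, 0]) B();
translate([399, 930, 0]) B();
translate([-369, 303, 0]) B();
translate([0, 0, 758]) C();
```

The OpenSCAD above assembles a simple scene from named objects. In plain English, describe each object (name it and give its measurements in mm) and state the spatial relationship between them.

A is a table with a 1097×860 mm rectangular top, 27 mm thick, top surface at z = 758 mm, supported by four round legs of 50 mm diameter, each leg's bounding box inset 49 mm from the nearest pair of top edges, running from the floor.

B is a four-legged stool. The seat is a 299×254×24 mm slab whose top surface is at z = 382 mm; four round legs, each 44 mm in diameter, run from the floor (z = 0) to the underside of the seat, each leg's axis is inset half a diameter from the nearest pair of seat edges (so the leg's bounding box is flush with the corner).

C is an I-beam lying along x, 810 mm long. Overall section height 553 mm. Two flanges 90 mm wide (y) and 25 mm thick, one on the floor and one at the top; a web 8 mm thick runs between them, centred on the flange width.

Three stools sit around the table at the −y, +y, −x sides. The I-beam is on top of the table.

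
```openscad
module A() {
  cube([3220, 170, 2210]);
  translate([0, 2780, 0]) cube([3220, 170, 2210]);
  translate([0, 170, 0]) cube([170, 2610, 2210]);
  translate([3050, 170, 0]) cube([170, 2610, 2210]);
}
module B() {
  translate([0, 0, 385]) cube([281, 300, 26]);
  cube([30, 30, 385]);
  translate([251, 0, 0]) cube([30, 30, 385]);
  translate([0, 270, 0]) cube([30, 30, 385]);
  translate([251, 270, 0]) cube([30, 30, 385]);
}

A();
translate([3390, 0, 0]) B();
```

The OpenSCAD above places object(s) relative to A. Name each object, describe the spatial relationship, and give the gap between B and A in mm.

A is a house frame. B is a stool. The stool is on the floor beside the house frame on its +x side. The gap between the stool and the house frame is 170 mm.

The stool's nearest face is 170 mm from the house frame's +x face.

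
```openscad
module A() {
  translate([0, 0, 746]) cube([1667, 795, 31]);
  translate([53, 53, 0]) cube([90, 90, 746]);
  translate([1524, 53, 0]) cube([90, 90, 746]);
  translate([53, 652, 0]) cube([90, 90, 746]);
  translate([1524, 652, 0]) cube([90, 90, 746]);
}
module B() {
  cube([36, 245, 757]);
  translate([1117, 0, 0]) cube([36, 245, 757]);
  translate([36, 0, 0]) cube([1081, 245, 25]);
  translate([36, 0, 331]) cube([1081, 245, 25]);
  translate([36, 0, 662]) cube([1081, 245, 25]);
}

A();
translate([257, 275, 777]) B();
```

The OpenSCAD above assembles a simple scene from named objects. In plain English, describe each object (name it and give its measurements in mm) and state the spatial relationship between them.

A is a rectangular dining table. The top is 1667×795×31 mm with its upper surface at z = 777 mm. It stands on four 90×90 mm square legs, each inset 53 mm from the nearest pair of top edges, running from the floor to the underside of the top.

B is an open bookshelf. Two side panels, each 36 mm thick, 245 mm deep and 757 mm tall, stand 1153 mm apart (outside-to-outside). Between them sit 3 shelves, each 25 mm thick and 245 mm deep, spanning the full gap between the sides. The bottom shelf rests on the floor (its underside at z = 0) and the clear gap between one shelf's top and the next shelf's underside is 306 mm.

The bookshelf is on top of the table, centred.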